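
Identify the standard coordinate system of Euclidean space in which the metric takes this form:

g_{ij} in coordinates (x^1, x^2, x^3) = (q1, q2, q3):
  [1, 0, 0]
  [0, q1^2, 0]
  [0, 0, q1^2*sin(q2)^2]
The line element ds^2 = dq1^2 + q1^2 dq2^2 + q1^2 sin(q2)^2 dq3^2 is dr^2 + r^2 dθ^2 + r^2 sin(θ)^2 dφ^2 with q1 = r, q2 = θ, q3 = φ.
spherical coordinates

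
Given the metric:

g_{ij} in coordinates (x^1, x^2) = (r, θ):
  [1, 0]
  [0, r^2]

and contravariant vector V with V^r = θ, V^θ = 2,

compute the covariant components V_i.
V_i = g_{ij} V^j:
V_r = (1)(θ) + (0)(2) = θ
V_θ = (0)(θ) + (r^2)(2) = 2*r^2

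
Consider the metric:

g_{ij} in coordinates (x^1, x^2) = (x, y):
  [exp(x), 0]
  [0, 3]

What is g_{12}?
With x^1 = x, x^2 = y, g_{12} = g_{xy} is the row-1, column-2 entry of the matrix.
g_{12} = 0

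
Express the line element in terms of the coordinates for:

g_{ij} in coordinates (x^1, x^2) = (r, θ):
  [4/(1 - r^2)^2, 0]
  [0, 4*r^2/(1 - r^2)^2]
ds^2 = g_{ij} dx^i dx^j; only the non-zero components contribute.
ds^2 = (4/(1 - r^2)^2) dr^2 + (4*r^2/(1 - r^2)^2) dθ^2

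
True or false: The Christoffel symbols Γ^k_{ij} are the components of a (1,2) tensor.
Under a change of coordinates Γ picks up an inhomogeneous term ∂²x/∂x'∂x'; e.g. Γ = 0 in Cartesian coordinates but Γ^r_{θθ} = -r in polar coordinates on the same flat plane.
False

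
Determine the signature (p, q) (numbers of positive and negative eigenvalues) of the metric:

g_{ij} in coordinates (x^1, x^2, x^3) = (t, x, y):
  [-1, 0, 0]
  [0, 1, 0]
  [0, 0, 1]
The metric is diagonal, so its eigenvalues are the diagonal entries: -1, 1, 1 (at a generic point, where coordinate-dependent entries are positive).
2 positive, 1 negative.
(2, 1) - Lorentzian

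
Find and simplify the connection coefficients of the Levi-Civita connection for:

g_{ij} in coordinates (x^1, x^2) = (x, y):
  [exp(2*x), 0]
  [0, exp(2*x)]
Using Γ^k_{ij} = (1/2) g^{km} (∂_i g_{mj} + ∂_j g_{mi} - ∂_m g_{ij}); the metric is diagonal, so only the m = k term contributes.
Non-zero symbols (using the symmetry Γ^k_{ij} = Γ^k_{ji}):
Γ^x_{x x} = (1/2) g^{xx} (∂_x g_{xx} + ∂_x g_{xx} - ∂_x g_{xx}) = (1/2)(exp(-2*x))((2*exp(2*x)) + (2*exp(2*x)) - (2*exp(2*x))) = 1
Γ^x_{y y} = (1/2) g^{xx} (∂_y g_{xy} + ∂_y g_{xy} - ∂_x g_{yy}) = (1/2)(exp(-2*x))((0) + (0) - (2*exp(2*x))) = -1
Γ^y_{x y} = (1/2) g^{yy} (∂_x g_{yy} + ∂_y g_{yx} - ∂_y g_{xy}) = (1/2)(exp(-2*x))((2*exp(2*x)) + (0) - (0)) = 1
All other Christoffel symbols are zero.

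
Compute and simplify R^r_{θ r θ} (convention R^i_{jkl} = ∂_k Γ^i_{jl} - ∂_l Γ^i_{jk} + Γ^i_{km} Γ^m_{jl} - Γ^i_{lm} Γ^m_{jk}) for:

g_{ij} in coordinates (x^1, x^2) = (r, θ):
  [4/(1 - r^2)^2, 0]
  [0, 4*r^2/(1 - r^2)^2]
Non-zero Christoffel symbols (Γ^k_{ij} = Γ^k_{ji}):
Γ^r_{r r} = 2*r/(1 - r^2)
Γ^r_{θ θ} = (r^3 + r)/(r^2 - 1)
Γ^θ_{r θ} = (-r^2 - 1)/(r^3 - r)
R^r_{θ r θ} = ∂_r Γ^r_{θ θ} - ∂_θ Γ^r_{θ r} + Γ^r_{r m} Γ^m_{θ θ} - Γ^r_{θ m} Γ^m_{θ r}
  = ((r^4 - 4*r^2 - 1)/(r^2 - 1)^2) - (0) + (-2*r^2*(r^2 + 1)/(r^2 - 1)^2) - (-(r^2 + 1)^2/(r^2 - 1)^2) = -4*r^2/(r^2 - 1)^2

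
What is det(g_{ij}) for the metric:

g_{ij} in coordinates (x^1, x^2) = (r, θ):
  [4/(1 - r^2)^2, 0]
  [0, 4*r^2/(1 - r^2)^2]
For a 2×2 metric: det(g) = g_{11}·g_{22} - g_{12}·g_{21}
= (4/(1 - r^2)^2)·(4*r^2/(1 - r^2)^2) - (0)·(0)
= 16*r^2/(1 - r^2)^4 - 0
det(g) = 16*r^2/(1 - r^2)^4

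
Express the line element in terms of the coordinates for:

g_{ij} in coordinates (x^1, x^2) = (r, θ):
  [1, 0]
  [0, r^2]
ds^2 = g_{ij} dx^i dx^j; only the non-zero components contribute.
ds^2 = dr^2 + r^2 dθ^2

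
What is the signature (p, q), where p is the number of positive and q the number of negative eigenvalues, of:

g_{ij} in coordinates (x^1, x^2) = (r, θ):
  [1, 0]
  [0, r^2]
The metric is diagonal, so its eigenvalues are the diagonal entries: 1, r^2 (at a generic point, where coordinate-dependent entries are positive).
2 positive, 0 negative.
(2, 0) - Riemannian (positive definite)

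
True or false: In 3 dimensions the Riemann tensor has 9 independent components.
n^2(n^2-1)/12 = 9·8/12 = 6 independent components for n = 3.
False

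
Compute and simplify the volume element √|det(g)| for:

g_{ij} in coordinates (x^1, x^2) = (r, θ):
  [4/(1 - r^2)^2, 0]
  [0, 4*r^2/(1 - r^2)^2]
det(g) = 16*r^2/(1 - r^2)^4
√|det(g)| = 4*r/(r^2 - 1)^2
Volume element: dV = 4*r/(r^2 - 1)^2 dr dθ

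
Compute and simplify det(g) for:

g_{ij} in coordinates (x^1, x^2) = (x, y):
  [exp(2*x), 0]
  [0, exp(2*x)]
For a 2×2 metric: det(g) = g_{11}·g_{22} - g_{12}·g_{21}
= (exp(2*x))·(exp(2*x)) - (0)·(0)
= exp(4*x) - 0
det(g) = exp(4*x)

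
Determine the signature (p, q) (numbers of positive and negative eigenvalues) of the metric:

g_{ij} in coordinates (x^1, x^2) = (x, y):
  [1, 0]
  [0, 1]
The metric is diagonal, so its eigenvalues are the diagonal entries: 1, 1 (at a generic point, where coordinate-dependent entries are positive).
2 positive, 0 negative.
(2, 0) - Riemannian (positive definite)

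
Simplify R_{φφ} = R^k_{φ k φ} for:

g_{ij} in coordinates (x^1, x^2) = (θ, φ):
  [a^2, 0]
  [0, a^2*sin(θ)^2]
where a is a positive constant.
Non-zero Christoffel symbols (Γ^k_{ij} = Γ^k_{ji}):
Γ^θ_{φ φ} = -sin(2*θ)/2
Γ^φ_{θ φ} = 1/tan(θ)
R^θ_{φ θ φ} = ∂_θ Γ^θ_{φ φ} - ∂_φ Γ^θ_{φ θ} + Γ^θ_{θ m} Γ^m_{φ φ} - Γ^θ_{φ m} Γ^m_{φ θ}
  = (-cos(2*θ)) - (0) + (0) - (-cos(θ)^2) = sin(θ)^2
R^φ_{φ φ φ} = 0 (a repeated index in an antisymmetric pair)
R_{φφ} = R^θ_{φ θ φ} + R^φ_{φ φ φ} = (sin(θ)^2) + (0) = sin(θ)^2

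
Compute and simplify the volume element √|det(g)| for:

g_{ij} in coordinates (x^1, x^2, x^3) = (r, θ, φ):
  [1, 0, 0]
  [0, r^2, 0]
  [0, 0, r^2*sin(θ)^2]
det(g) = r^4*sin(θ)^2
√|det(g)| = r^2*sin(θ) (taking 0 < θ < π so that |sin(θ)| = sin(θ))
Volume element: dV = r^2*sin(θ) dr dθ dφ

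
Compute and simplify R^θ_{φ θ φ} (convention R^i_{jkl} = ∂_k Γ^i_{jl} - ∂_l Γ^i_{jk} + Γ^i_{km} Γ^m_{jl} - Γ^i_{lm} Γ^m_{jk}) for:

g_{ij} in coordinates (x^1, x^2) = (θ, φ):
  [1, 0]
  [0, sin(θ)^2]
Non-zero Christoffel symbols (Γ^k_{ij} = Γ^k_{ji}):
Γ^θ_{φ φ} = -sin(2*θ)/2
Γ^φ_{θ φ} = 1/tan(θ)
R^θ_{φ θ φ} = ∂_θ Γ^θ_{φ φ} - ∂_φ Γ^θ_{φ θ} + Γ^θ_{θ m} Γ^m_{φ φ} - Γ^θ_{φ m} Γ^m_{φ θ}
  = (-cos(2*θ)) - (0) + (0) - (-cos(θ)^2) = sin(θ)^2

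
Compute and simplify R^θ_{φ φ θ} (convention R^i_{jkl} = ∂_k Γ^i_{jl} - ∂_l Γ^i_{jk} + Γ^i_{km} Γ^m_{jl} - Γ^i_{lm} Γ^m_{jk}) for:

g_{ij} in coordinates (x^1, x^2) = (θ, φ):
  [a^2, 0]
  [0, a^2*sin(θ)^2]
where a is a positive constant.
Non-zero Christoffel symbols (Γ^k_{ij} = Γ^k_{ji}):
Γ^θ_{φ φ} = -sin(2*θ)/2
Γ^φ_{θ φ} = 1/tan(θ)
R^θ_{φ φ θ} = ∂_φ Γ^θ_{φ θ} - ∂_θ Γ^θ_{φ φ} + Γ^θ_{φ m} Γ^m_{φ θ} - Γ^θ_{θ m} Γ^m_{φ φ}
  = (0) - (-cos(2*θ)) + (-cos(θ)^2) - (0) = -sin(θ)^2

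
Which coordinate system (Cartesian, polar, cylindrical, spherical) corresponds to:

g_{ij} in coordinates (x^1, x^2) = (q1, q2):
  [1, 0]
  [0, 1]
All components are constant and the metric is the identity, i.e. orthonormal rectilinear coordinates.
Cartesian (2D) coordinates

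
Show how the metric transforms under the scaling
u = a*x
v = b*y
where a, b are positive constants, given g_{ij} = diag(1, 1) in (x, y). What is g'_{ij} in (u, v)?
Invert the transformation: x = u/a, y = v/b
g'_{ij} = (∂x^k/∂x'^i)(∂x^l/∂x'^j) g_{kl}; with g_{kl} = δ_{kl} this is Σ_k (∂x^k/∂x'^i)(∂x^k/∂x'^j).
Jacobian: ∂x/∂u = 1/a, ∂x/∂v = 0, ∂y/∂u = 0, ∂y/∂v = 1/b
g'_{uu} = (1/a)(1/a) + (0)(0) = 1/a^2
g'_{uv} = (1/a)(0) + (0)(1/b) = 0
g'_{vv} = (0)(0) + (1/b)(1/b) = 1/b^2
g'_{ij} = diag(1/a^2, 1/b^2)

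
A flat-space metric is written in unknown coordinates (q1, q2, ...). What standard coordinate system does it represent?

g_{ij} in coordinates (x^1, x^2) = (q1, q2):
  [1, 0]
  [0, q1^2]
The line element ds^2 = dq1^2 + q1^2 dq2^2 is dr^2 + r^2 dθ^2 with q1 = r, q2 = θ.
polar coordinates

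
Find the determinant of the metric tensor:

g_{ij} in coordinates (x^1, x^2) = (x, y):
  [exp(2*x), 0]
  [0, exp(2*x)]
For a 2×2 metric: det(g) = g_{11}·g_{22} - g_{12}·g_{21}
= (exp(2*x))·(exp(2*x)) - (0)·(0)
= exp(4*x) - 0
det(g) = exp(4*x)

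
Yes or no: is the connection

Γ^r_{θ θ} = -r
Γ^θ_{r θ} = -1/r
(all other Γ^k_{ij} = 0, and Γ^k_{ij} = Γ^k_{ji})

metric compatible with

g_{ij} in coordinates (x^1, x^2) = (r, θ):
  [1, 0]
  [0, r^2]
Using ∇_k g_{ij} = ∂_k g_{ij} - Γ^m_{ki} g_{mj} - Γ^m_{kj} g_{im}:
∇_r g_{θθ} = (2*r) - (-r) - (-r) = 4*r ≠ 0
So the connection is not metric compatible (it is not the Levi-Civita connection).
No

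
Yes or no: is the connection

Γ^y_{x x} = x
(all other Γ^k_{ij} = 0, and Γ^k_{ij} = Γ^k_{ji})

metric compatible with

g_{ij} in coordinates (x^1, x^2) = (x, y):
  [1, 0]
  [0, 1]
Using ∇_k g_{ij} = ∂_k g_{ij} - Γ^m_{ki} g_{mj} - Γ^m_{kj} g_{im}:
∇_x g_{xy} = (0) - (x) - (0) = -x ≠ 0
So the connection is not metric compatible (it is not the Levi-Civita connection).
No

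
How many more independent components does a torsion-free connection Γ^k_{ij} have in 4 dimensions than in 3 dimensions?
Independent components in n dimensions: n × n(n+1)/2 = n^2(n+1)/2.
4D: 4 × 10 = 40
3D: 3 × 6 = 18
Difference = 40 - 18 = 22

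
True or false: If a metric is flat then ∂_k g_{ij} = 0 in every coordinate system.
Flatness means R^i_{jkl} = 0; the components can still vary, e.g. the flat plane in polar coordinates has g_{θθ} = r^2.
False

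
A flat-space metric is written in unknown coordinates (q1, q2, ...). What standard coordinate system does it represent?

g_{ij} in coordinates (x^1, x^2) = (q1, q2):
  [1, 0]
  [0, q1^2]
The line element ds^2 = dq1^2 + q1^2 dq2^2 is dr^2 + r^2 dθ^2 with q1 = r, q2 = θ.
polar coordinates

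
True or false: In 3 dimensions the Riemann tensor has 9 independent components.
n^2(n^2-1)/12 = 9·8/12 = 6 independent components for n = 3.
False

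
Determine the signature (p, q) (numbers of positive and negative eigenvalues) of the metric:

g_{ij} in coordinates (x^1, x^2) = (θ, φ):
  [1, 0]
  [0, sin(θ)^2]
The metric is diagonal, so its eigenvalues are the diagonal entries: 1, sin(θ)^2 (at a generic point, where coordinate-dependent entries are positive).
2 positive, 0 negative.
(2, 0) - Riemannian (positive definite)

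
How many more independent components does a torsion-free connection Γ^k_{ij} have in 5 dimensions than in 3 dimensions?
Independent components in n dimensions: n × n(n+1)/2 = n^2(n+1)/2.
5D: 5 × 15 = 75
3D: 3 × 6 = 18
Difference = 75 - 18 = 57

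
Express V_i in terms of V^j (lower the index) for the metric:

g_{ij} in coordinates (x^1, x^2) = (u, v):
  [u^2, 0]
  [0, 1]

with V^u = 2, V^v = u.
V_i = g_{ij} V^j:
V_u = (u^2)(2) + (0)(u) = 2*u^2
V_v = (0)(2) + (1)(u) = u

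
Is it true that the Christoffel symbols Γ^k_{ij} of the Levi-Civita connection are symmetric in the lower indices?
The Levi-Civita connection is torsion-free, which is exactly Γ^k_{ij} = Γ^k_{ji}.
Yes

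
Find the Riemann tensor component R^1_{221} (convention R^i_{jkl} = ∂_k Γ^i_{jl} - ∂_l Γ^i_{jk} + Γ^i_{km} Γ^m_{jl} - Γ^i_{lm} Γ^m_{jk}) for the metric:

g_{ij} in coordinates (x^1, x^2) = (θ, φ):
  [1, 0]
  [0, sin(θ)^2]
Non-zero Christoffel symbols (Γ^k_{ij} = Γ^k_{ji}):
Γ^θ_{φ φ} = -sin(2*θ)/2
Γ^φ_{θ φ} = 1/tan(θ)
R^θ_{φ φ θ} = ∂_φ Γ^θ_{φ θ} - ∂_θ Γ^θ_{φ φ} + Γ^θ_{φ m} Γ^m_{φ θ} - Γ^θ_{θ m} Γ^m_{φ φ}
  = (0) - (-cos(2*θ)) + (-cos(θ)^2) - (0) = -sin(θ)^2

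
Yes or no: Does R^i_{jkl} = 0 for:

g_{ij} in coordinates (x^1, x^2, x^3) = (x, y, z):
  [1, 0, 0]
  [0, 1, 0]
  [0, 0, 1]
All metric components are constant, so every Christoffel symbol vanishes and R^i_{jkl} = 0.
Yes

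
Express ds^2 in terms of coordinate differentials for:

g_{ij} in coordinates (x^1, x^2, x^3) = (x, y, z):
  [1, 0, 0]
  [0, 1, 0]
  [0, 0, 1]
ds^2 = g_{ij} dx^i dx^j; only the non-zero components contribute.
ds^2 = dx^2 + dy^2 + dz^2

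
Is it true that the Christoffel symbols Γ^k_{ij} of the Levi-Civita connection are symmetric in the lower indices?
The Levi-Civita connection is torsion-free, which is exactly Γ^k_{ij} = Γ^k_{ji}.
Yes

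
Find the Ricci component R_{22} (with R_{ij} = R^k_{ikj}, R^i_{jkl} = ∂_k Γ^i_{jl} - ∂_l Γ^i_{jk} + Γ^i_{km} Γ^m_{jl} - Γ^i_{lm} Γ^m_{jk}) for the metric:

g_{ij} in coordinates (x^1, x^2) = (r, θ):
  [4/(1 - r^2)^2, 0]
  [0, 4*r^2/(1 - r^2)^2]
Non-zero Christoffel symbols (Γ^k_{ij} = Γ^k_{ji}):
Γ^r_{r r} = 2*r/(1 - r^2)
Γ^r_{θ θ} = (r^3 + r)/(r^2 - 1)
Γ^θ_{r θ} = (-r^2 - 1)/(r^3 - r)
R^r_{θ r θ} = ∂_r Γ^r_{θ θ} - ∂_θ Γ^r_{θ r} + Γ^r_{r m} Γ^m_{θ θ} - Γ^r_{θ m} Γ^m_{θ r}
  = ((r^4 - 4*r^2 - 1)/(r^2 - 1)^2) - (0) + (-2*r^2*(r^2 + 1)/(r^2 - 1)^2) - (-(r^2 + 1)^2/(r^2 - 1)^2) = -4*r^2/(r^2 - 1)^2
R^θ_{θ θ θ} = 0 (a repeated index in an antisymmetric pair)
R_{θθ} = R^r_{θ r θ} + R^θ_{θ θ θ} = (-4*r^2/(r^2 - 1)^2) + (0) = -4*r^2/(r^2 - 1)^2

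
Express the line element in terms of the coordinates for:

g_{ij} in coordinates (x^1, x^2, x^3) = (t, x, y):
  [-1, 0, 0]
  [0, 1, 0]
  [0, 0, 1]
ds^2 = g_{ij} dx^i dx^j; only the non-zero components contribute.
ds^2 = -dt^2 + dx^2 + dy^2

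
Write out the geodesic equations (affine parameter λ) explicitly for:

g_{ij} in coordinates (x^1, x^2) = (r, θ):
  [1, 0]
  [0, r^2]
Geodesic equation: d^2x^k/dλ^2 + Γ^k_{ij} (dx^i/dλ)(dx^j/dλ) = 0.
Non-zero Christoffel symbols:
Γ^r_{θ θ} = -r
Γ^θ_{r θ} = 1/r
Substituting (the symmetric pair Γ^k_{ij}, Γ^k_{ji} combines into a factor 2):
d^2r/dλ^2 - r (dθ/dλ)^2 = 0
d^2θ/dλ^2 + (2/r) (dr/dλ)(dθ/dλ) = 0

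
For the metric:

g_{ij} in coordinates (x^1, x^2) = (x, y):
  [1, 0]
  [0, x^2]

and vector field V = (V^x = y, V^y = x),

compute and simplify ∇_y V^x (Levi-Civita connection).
Non-zero Christoffel symbols:
Γ^x_{y y} = -x
Γ^y_{x y} = 1/x
∇_y V^x = ∂_y V^x + Γ^x_{y j} V^j
  = (1) + (0)(y) + (-x)(x)
  = 1 - x^2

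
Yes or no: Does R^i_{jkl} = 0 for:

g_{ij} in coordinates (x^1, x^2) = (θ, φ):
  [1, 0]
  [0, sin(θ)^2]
Non-zero Christoffel symbols:
Γ^θ_{φ φ} = -sin(2*θ)/2
Γ^φ_{θ φ} = 1/tan(θ)
Ricci tensor: R_{θθ} = 1, R_{θφ} = 0, R_{φφ} = sin(θ)^2
The Ricci tensor is non-zero, so the Riemann tensor is non-zero: not flat.
No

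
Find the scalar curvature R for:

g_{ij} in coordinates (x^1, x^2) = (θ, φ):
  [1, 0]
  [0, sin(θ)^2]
Non-zero Christoffel symbols (Γ^k_{ij} = Γ^k_{ji}):
Γ^θ_{φ φ} = -sin(2*θ)/2
Γ^φ_{θ φ} = 1/tan(θ)
Ricci tensor (R_{ij} = R^k_{ikj}): R_{θθ} = 1, R_{θφ} = 0, R_{φφ} = sin(θ)^2
Inverse metric: g^{θθ} = 1, g^{φφ} = 1/sin(θ)^2
R = g^{ij} R_{ij} = (1)(1) + (1/sin(θ)^2)(sin(θ)^2) = 2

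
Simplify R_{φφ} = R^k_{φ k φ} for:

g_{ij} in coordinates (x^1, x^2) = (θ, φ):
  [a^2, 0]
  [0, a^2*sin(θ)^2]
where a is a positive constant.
Non-zero Christoffel symbols (Γ^k_{ij} = Γ^k_{ji}):
Γ^θ_{φ φ} = -sin(2*θ)/2
Γ^φ_{θ φ} = 1/tan(θ)
R^θ_{φ θ φ} = ∂_θ Γ^θ_{φ φ} - ∂_φ Γ^θ_{φ θ} + Γ^θ_{θ m} Γ^m_{φ φ} - Γ^θ_{φ m} Γ^m_{φ θ}
  = (-cos(2*θ)) - (0) + (0) - (-cos(θ)^2) = sin(θ)^2
R^φ_{φ φ φ} = 0 (a repeated index in an antisymmetric pair)
R_{φφ} = R^θ_{φ θ φ} + R^φ_{φ φ φ} = (sin(θ)^2) + (0) = sin(θ)^2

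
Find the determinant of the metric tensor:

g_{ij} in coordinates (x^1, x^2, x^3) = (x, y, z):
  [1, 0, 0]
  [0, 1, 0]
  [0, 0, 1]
Diagonal metric: det(g) = g_{11}·g_{22}·g_{33}
= (1)·(1)·(1)
det(g) = 1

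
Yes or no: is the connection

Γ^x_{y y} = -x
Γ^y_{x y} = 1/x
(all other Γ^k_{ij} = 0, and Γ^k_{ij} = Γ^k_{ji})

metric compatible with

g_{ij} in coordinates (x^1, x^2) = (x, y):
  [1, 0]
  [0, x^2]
Using ∇_k g_{ij} = ∂_k g_{ij} - Γ^m_{ki} g_{mj} - Γ^m_{kj} g_{im}:
e.g. ∇_x g_{yy} = (2*x) - (x) - (x) = 0
Every component ∇_k g_{ij} vanishes: the connection is metric compatible.
Yes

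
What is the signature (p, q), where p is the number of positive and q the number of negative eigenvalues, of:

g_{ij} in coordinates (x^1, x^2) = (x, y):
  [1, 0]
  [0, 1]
The metric is diagonal, so its eigenvalues are the diagonal entries: 1, 1 (at a generic point, where coordinate-dependent entries are positive).
2 positive, 0 negative.
(2, 0) - Riemannian (positive definite)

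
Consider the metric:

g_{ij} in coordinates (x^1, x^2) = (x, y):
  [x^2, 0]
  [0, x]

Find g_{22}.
With x^1 = x, x^2 = y, g_{22} = g_{yy} is the row-2, column-2 entry of the matrix.
g_{22} = x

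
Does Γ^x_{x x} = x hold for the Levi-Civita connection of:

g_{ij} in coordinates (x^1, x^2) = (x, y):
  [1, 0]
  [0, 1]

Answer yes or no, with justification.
Γ^x_{x x} = (1/2) g^{xx} (∂_x g_{xx} + ∂_x g_{xx} - ∂_x g_{xx}) = (1/2)(1)((0) + (0) - (0)) = 0
This differs from the proposed value x.
No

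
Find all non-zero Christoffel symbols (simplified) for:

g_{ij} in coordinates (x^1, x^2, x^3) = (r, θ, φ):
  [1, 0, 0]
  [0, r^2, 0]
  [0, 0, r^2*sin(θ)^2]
Using Γ^k_{ij} = (1/2) g^{km} (∂_i g_{mj} + ∂_j g_{mi} - ∂_m g_{ij}); the metric is diagonal, so only the m = k term contributes.
Non-zero symbols (using the symmetry Γ^k_{ij} = Γ^k_{ji}):
Γ^r_{θ θ} = (1/2) g^{rr} (∂_θ g_{rθ} + ∂_θ g_{rθ} - ∂_r g_{θθ}) = (1/2)(1)((0) + (0) - (2*r)) = -r
Γ^r_{φ φ} = (1/2) g^{rr} (∂_φ g_{rφ} + ∂_φ g_{rφ} - ∂_r g_{φφ}) = (1/2)(1)((0) + (0) - (2*r*sin(θ)^2)) = -r*sin(θ)^2
Γ^θ_{r θ} = (1/2) g^{θθ} (∂_r g_{θθ} + ∂_θ g_{θr} - ∂_θ g_{rθ}) = (1/2)(1/r^2)((2*r) + (0) - (0)) = 1/r
Γ^θ_{φ φ} = (1/2) g^{θθ} (∂_φ g_{θφ} + ∂_φ g_{θφ} - ∂_θ g_{φφ}) = (1/2)(1/r^2)((0) + (0) - (r^2*sin(2*θ))) = -sin(2*θ)/2
Γ^φ_{r φ} = (1/2) g^{φφ} (∂_r g_{φφ} + ∂_φ g_{φr} - ∂_φ g_{rφ}) = (1/2)(1/(r^2*sin(θ)^2))((2*r*sin(θ)^2) + (0) - (0)) = 1/r
Γ^φ_{θ φ} = (1/2) g^{φφ} (∂_θ g_{φφ} + ∂_φ g_{φθ} - ∂_φ g_{θφ}) = (1/2)(1/(r^2*sin(θ)^2))((r^2*sin(2*θ)) + (0) - (0)) = 1/tan(θ)
All other Christoffel symbols are zero.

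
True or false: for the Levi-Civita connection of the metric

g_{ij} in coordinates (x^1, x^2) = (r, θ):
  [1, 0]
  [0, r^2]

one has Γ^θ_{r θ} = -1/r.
Γ^θ_{r θ} = (1/2) g^{θθ} (∂_r g_{θθ} + ∂_θ g_{θr} - ∂_θ g_{rθ}) = (1/2)(1/r^2)((2*r) + (0) - (0)) = 1/r
This differs from the proposed value -1/r.
False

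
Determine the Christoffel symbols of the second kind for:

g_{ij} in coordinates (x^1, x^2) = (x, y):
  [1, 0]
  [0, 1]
Using Γ^k_{ij} = (1/2) g^{km} (∂_i g_{mj} + ∂_j g_{mi} - ∂_m g_{ij}); the metric is diagonal, so only the m = k term contributes.
Every metric component is constant, so all ∂_m g_{ij} = 0 and every Christoffel symbol vanishes.
All Christoffel symbols are zero.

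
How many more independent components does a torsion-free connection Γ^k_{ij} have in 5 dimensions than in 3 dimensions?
Independent components in n dimensions: n × n(n+1)/2 = n^2(n+1)/2.
5D: 5 × 15 = 75
3D: 3 × 6 = 18
Difference = 75 - 18 = 57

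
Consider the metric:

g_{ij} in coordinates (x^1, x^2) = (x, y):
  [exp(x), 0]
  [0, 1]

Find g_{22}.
With x^1 = x, x^2 = y, g_{22} = g_{yy} is the row-2, column-2 entry of the matrix.
g_{22} = 1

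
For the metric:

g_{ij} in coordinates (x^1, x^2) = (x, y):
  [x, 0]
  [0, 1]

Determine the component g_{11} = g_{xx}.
With x^1 = x, x^2 = y, g_{11} = g_{xx} is the row-1, column-1 entry of the matrix.
g_{11} = x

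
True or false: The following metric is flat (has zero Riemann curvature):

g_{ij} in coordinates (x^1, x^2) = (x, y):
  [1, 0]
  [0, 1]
All metric components are constant, so every Christoffel symbol vanishes and R^i_{jkl} = 0.
True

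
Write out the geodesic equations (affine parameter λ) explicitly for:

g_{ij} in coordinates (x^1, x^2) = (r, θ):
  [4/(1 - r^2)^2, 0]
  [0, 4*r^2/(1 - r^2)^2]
Geodesic equation: d^2x^k/dλ^2 + Γ^k_{ij} (dx^i/dλ)(dx^j/dλ) = 0.
Non-zero Christoffel symbols:
Γ^r_{r r} = 2*r/(1 - r^2)
Γ^r_{θ θ} = (r^3 + r)/(r^2 - 1)
Γ^θ_{r θ} = (-r^2 - 1)/(r^3 - r)
Substituting (the symmetric pair Γ^k_{ij}, Γ^k_{ji} combines into a factor 2):
d^2r/dλ^2 + (2*r/(1 - r^2)) (dr/dλ)^2 + ((r^3 + r)/(r^2 - 1)) (dθ/dλ)^2 = 0
d^2θ/dλ^2 + ((-2*r^2 - 2)/(r^3 - r)) (dr/dλ)(dθ/dλ) = 0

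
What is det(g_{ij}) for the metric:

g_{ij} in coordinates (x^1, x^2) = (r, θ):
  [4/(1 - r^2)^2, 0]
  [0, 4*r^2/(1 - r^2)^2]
For a 2×2 metric: det(g) = g_{11}·g_{22} - g_{12}·g_{21}
= (4/(1 - r^2)^2)·(4*r^2/(1 - r^2)^2) - (0)·(0)
= 16*r^2/(1 - r^2)^4 - 0
det(g) = 16*r^2/(1 - r^2)^4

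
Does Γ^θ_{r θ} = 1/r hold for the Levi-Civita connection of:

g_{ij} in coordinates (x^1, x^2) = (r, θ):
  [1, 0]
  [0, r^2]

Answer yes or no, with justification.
Γ^θ_{r θ} = (1/2) g^{θθ} (∂_r g_{θθ} + ∂_θ g_{θr} - ∂_θ g_{rθ}) = (1/2)(1/r^2)((2*r) + (0) - (0)) = 1/r
This equals the proposed value 1/r.
Yes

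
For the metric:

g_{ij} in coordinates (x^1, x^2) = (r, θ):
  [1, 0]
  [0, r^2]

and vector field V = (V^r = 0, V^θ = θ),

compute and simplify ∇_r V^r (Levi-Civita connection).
Non-zero Christoffel symbols:
Γ^r_{θ θ} = -r
Γ^θ_{r θ} = 1/r
∇_r V^r = ∂_r V^r + Γ^r_{r j} V^j
  = (0) + (0)(0) + (0)(θ)
  = 0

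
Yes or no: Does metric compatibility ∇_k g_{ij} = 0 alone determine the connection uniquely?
One also needs vanishing torsion; metric compatibility plus torsion-freeness singles out the Levi-Civita connection.
No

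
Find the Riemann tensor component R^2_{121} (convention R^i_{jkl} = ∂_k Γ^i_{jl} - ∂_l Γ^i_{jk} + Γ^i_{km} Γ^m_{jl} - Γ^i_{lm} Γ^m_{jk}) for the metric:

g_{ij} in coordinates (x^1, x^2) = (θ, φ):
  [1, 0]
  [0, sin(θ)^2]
Non-zero Christoffel symbols (Γ^k_{ij} = Γ^k_{ji}):
Γ^θ_{φ φ} = -sin(2*θ)/2
Γ^φ_{θ φ} = 1/tan(θ)
R^φ_{θ φ θ} = ∂_φ Γ^φ_{θ θ} - ∂_θ Γ^φ_{θ φ} + Γ^φ_{φ m} Γ^m_{θ θ} - Γ^φ_{θ m} Γ^m_{θ φ}
  = (0) - (-1/sin(θ)^2) + (0) - (1/tan(θ)^2) = 1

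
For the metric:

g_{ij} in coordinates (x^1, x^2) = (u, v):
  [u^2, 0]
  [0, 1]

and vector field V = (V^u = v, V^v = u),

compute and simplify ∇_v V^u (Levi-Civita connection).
Non-zero Christoffel symbols:
Γ^u_{u u} = 1/u
∇_v V^u = ∂_v V^u + Γ^u_{v j} V^j
  = (1) + (0)(v) + (0)(u)
  = 1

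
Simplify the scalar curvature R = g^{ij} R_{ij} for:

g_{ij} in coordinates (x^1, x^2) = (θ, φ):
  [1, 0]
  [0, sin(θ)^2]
Non-zero Christoffel symbols (Γ^k_{ij} = Γ^k_{ji}):
Γ^θ_{φ φ} = -sin(2*θ)/2
Γ^φ_{θ φ} = 1/tan(θ)
Ricci tensor (R_{ij} = R^k_{ikj}): R_{θθ} = 1, R_{θφ} = 0, R_{φφ} = sin(θ)^2
Inverse metric: g^{θθ} = 1, g^{φφ} = 1/sin(θ)^2
R = g^{ij} R_{ij} = (1)(1) + (1/sin(θ)^2)(sin(θ)^2) = 2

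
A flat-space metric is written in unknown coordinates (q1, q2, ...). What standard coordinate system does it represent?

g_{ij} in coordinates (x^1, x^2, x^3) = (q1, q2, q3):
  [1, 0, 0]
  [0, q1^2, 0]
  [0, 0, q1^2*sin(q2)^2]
The line element ds^2 = dq1^2 + q1^2 dq2^2 + q1^2 sin(q2)^2 dq3^2 is dr^2 + r^2 dθ^2 + r^2 sin(θ)^2 dφ^2 with q1 = r, q2 = θ, q3 = φ.
spherical coordinates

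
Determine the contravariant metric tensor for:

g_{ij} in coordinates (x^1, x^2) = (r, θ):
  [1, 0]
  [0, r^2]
The metric is diagonal, so g^{ij} is diagonal with entries 1/g_{ii}: diag(1, 1/(r^2)).
g^{ij}:
  [1, 0]
  [0, 1/r^2]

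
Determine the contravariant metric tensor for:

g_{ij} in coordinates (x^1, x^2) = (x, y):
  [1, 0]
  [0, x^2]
The metric is diagonal, so g^{ij} is diagonal with entries 1/g_{ii}: diag(1, 1/(x^2)).
g^{ij}:
  [1, 0]
  [0, 1/x^2]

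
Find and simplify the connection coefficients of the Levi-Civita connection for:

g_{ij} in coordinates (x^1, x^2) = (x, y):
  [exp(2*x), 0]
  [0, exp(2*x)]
Using Γ^k_{ij} = (1/2) g^{km} (∂_i g_{mj} + ∂_j g_{mi} - ∂_m g_{ij}); the metric is diagonal, so only the m = k term contributes.
Non-zero symbols (using the symmetry Γ^k_{ij} = Γ^k_{ji}):
Γ^x_{x x} = (1/2) g^{xx} (∂_x g_{xx} + ∂_x g_{xx} - ∂_x g_{xx}) = (1/2)(exp(-2*x))((2*exp(2*x)) + (2*exp(2*x)) - (2*exp(2*x))) = 1
Γ^x_{y y} = (1/2) g^{xx} (∂_y g_{xy} + ∂_y g_{xy} - ∂_x g_{yy}) = (1/2)(exp(-2*x))((0) + (0) - (2*exp(2*x))) = -1
Γ^y_{x y} = (1/2) g^{yy} (∂_x g_{yy} + ∂_y g_{yx} - ∂_y g_{xy}) = (1/2)(exp(-2*x))((2*exp(2*x)) + (0) - (0)) = 1
All other Christoffel symbols are zero.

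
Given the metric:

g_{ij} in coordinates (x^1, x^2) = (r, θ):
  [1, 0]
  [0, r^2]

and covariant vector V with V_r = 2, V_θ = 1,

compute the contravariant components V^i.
Inverse metric (diagonal): g^{rr} = 1, g^{θθ} = 1/r^2
V^i = g^{ij} V_j:
V^r = (1)(2) + (0)(1) = 2
V^θ = (0)(2) + (1/r^2)(1) = 1/r^2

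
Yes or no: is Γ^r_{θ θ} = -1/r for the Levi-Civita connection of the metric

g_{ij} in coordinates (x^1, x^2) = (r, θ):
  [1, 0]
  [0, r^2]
Γ^r_{θ θ} = (1/2) g^{rr} (∂_θ g_{rθ} + ∂_θ g_{rθ} - ∂_r g_{θθ}) = (1/2)(1)((0) + (0) - (2*r)) = -r
This differs from the proposed value -1/r.
No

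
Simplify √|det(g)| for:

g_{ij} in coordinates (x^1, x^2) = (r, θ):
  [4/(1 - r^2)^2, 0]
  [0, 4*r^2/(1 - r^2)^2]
det(g) = 16*r^2/(1 - r^2)^4
√|det(g)| = 4*r/(r^2 - 1)^2
Volume element: dV = 4*r/(r^2 - 1)^2 dr dθ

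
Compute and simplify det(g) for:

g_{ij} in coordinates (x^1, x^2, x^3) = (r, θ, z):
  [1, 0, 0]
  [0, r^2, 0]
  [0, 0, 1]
Diagonal metric: det(g) = g_{11}·g_{22}·g_{33}
= (1)·(r^2)·(1)
det(g) = r^2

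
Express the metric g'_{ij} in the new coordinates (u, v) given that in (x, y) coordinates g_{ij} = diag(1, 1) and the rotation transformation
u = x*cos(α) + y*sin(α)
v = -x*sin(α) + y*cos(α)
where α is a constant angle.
Invert the transformation: x = u*cos(α) - v*sin(α), y = u*sin(α) + v*cos(α)
g'_{ij} = (∂x^k/∂x'^i)(∂x^l/∂x'^j) g_{kl}; with g_{kl} = δ_{kl} this is Σ_k (∂x^k/∂x'^i)(∂x^k/∂x'^j).
Jacobian: ∂x/∂u = cos(α), ∂x/∂v = -sin(α), ∂y/∂u = sin(α), ∂y/∂v = cos(α)
g'_{uu} = (cos(α))(cos(α)) + (sin(α))(sin(α)) = 1
g'_{uv} = (cos(α))(-sin(α)) + (sin(α))(cos(α)) = 0
g'_{vv} = (-sin(α))(-sin(α)) + (cos(α))(cos(α)) = 1
g'_{ij} = diag(1, 1)
The Euclidean metric is invariant under rotations.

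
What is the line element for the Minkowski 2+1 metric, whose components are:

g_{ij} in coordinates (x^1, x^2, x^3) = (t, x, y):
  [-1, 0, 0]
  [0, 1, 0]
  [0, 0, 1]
ds^2 = g_{ij} dx^i dx^j; only the non-zero components contribute.
ds^2 = -dt^2 + dx^2 + dy^2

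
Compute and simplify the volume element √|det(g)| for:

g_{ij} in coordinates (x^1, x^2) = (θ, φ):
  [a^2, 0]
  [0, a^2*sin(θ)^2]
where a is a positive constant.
det(g) = a^4*sin(θ)^2
√|det(g)| = a^2*sin(θ) (taking 0 < θ < π so that |sin(θ)| = sin(θ))
Volume element: dV = a^2*sin(θ) dθ dφ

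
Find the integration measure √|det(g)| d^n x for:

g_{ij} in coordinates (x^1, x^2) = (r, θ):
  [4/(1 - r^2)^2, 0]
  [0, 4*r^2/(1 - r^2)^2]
det(g) = 16*r^2/(1 - r^2)^4
√|det(g)| = 4*r/(r^2 - 1)^2
Volume element: dV = 4*r/(r^2 - 1)^2 dr dθ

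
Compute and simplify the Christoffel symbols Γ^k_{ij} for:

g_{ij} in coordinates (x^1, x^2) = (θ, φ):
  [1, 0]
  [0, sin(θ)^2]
Using Γ^k_{ij} = (1/2) g^{km} (∂_i g_{mj} + ∂_j g_{mi} - ∂_m g_{ij}); the metric is diagonal, so only the m = k term contributes.
Non-zero symbols (using the symmetry Γ^k_{ij} = Γ^k_{ji}):
Γ^θ_{φ φ} = (1/2) g^{θθ} (∂_φ g_{θφ} + ∂_φ g_{θφ} - ∂_θ g_{φφ}) = (1/2)(1)((0) + (0) - (sin(2*θ))) = -sin(2*θ)/2
Γ^φ_{θ φ} = (1/2) g^{φφ} (∂_θ g_{φφ} + ∂_φ g_{φθ} - ∂_φ g_{θφ}) = (1/2)(1/sin(θ)^2)((sin(2*θ)) + (0) - (0)) = 1/tan(θ)
All other Christoffel symbols are zero.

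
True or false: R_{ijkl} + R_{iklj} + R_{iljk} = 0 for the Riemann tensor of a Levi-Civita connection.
This is the first (algebraic) Bianchi identity.
True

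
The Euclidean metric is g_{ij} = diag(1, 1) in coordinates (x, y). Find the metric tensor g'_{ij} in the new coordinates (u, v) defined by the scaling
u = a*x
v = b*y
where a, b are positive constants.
Invert the transformation: x = u/a, y = v/b
g'_{ij} = (∂x^k/∂x'^i)(∂x^l/∂x'^j) g_{kl}; with g_{kl} = δ_{kl} this is Σ_k (∂x^k/∂x'^i)(∂x^k/∂x'^j).
Jacobian: ∂x/∂u = 1/a, ∂x/∂v = 0, ∂y/∂u = 0, ∂y/∂v = 1/b
g'_{uu} = (1/a)(1/a) + (0)(0) = 1/a^2
g'_{uv} = (1/a)(0) + (0)(1/b) = 0
g'_{vv} = (0)(0) + (1/b)(1/b) = 1/b^2
g'_{ij} = diag(1/a^2, 1/b^2)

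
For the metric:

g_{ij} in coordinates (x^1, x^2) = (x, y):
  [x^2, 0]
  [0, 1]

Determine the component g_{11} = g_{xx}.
With x^1 = x, x^2 = y, g_{11} = g_{xx} is the row-1, column-1 entry of the matrix.
g_{11} = x^2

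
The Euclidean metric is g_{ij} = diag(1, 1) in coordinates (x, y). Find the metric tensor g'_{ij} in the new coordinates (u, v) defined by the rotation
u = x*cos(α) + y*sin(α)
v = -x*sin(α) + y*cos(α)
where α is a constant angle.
Invert the transformation: x = u*cos(α) - v*sin(α), y = u*sin(α) + v*cos(α)
g'_{ij} = (∂x^k/∂x'^i)(∂x^l/∂x'^j) g_{kl}; with g_{kl} = δ_{kl} this is Σ_k (∂x^k/∂x'^i)(∂x^k/∂x'^j).
Jacobian: ∂x/∂u = cos(α), ∂x/∂v = -sin(α), ∂y/∂u = sin(α), ∂y/∂v = cos(α)
g'_{uu} = (cos(α))(cos(α)) + (sin(α))(sin(α)) = 1
g'_{uv} = (cos(α))(-sin(α)) + (sin(α))(cos(α)) = 0
g'_{vv} = (-sin(α))(-sin(α)) + (cos(α))(cos(α)) = 1
g'_{ij} = diag(1, 1)
The Euclidean metric is invariant under rotations.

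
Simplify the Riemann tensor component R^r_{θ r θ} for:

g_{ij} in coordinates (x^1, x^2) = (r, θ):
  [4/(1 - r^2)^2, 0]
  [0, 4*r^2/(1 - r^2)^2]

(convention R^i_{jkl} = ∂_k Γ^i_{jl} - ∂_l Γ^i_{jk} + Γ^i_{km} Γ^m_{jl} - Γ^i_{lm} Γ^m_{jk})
Non-zero Christoffel symbols (Γ^k_{ij} = Γ^k_{ji}):
Γ^r_{r r} = 2*r/(1 - r^2)
Γ^r_{θ θ} = (r^3 + r)/(r^2 - 1)
Γ^θ_{r θ} = (-r^2 - 1)/(r^3 - r)
R^r_{θ r θ} = ∂_r Γ^r_{θ θ} - ∂_θ Γ^r_{θ r} + Γ^r_{r m} Γ^m_{θ θ} - Γ^r_{θ m} Γ^m_{θ r}
  = ((r^4 - 4*r^2 - 1)/(r^2 - 1)^2) - (0) + (-2*r^2*(r^2 + 1)/(r^2 - 1)^2) - (-(r^2 + 1)^2/(r^2 - 1)^2) = -4*r^2/(r^2 - 1)^2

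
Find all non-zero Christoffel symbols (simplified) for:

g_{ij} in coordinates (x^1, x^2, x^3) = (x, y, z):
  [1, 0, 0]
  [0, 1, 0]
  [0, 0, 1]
Using Γ^k_{ij} = (1/2) g^{km} (∂_i g_{mj} + ∂_j g_{mi} - ∂_m g_{ij}); the metric is diagonal, so only the m = k term contributes.
Every metric component is constant, so all ∂_m g_{ij} = 0 and every Christoffel symbol vanishes.
All Christoffel symbols are zero.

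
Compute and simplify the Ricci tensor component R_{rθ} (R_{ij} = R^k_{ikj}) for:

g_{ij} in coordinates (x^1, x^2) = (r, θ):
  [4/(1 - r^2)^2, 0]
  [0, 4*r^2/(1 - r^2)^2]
Non-zero Christoffel symbols (Γ^k_{ij} = Γ^k_{ji}):
Γ^r_{r r} = 2*r/(1 - r^2)
Γ^r_{θ θ} = (r^3 + r)/(r^2 - 1)
Γ^θ_{r θ} = (-r^2 - 1)/(r^3 - r)
R^r_{r r θ} = 0 (a repeated index in an antisymmetric pair)
R^θ_{r θ θ} = 0 (a repeated index in an antisymmetric pair)
R_{rθ} = R^r_{r r θ} + R^θ_{r θ θ} = (0) + (0) = 0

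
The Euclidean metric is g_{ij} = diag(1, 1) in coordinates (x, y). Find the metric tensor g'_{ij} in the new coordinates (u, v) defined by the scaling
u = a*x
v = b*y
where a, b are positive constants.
Invert the transformation: x = u/a, y = v/b
g'_{ij} = (∂x^k/∂x'^i)(∂x^l/∂x'^j) g_{kl}; with g_{kl} = δ_{kl} this is Σ_k (∂x^k/∂x'^i)(∂x^k/∂x'^j).
Jacobian: ∂x/∂u = 1/a, ∂x/∂v = 0, ∂y/∂u = 0, ∂y/∂v = 1/b
g'_{uu} = (1/a)(1/a) + (0)(0) = 1/a^2
g'_{uv} = (1/a)(0) + (0)(1/b) = 0
g'_{vv} = (0)(0) + (1/b)(1/b) = 1/b^2
g'_{ij} = diag(1/a^2, 1/b^2)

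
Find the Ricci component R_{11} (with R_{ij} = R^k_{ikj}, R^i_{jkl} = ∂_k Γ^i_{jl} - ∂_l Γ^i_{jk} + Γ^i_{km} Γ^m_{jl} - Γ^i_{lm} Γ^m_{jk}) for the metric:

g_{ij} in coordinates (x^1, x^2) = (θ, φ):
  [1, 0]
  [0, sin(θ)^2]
Non-zero Christoffel symbols (Γ^k_{ij} = Γ^k_{ji}):
Γ^θ_{φ φ} = -sin(2*θ)/2
Γ^φ_{θ φ} = 1/tan(θ)
R^θ_{θ θ θ} = 0 (a repeated index in an antisymmetric pair)
R^φ_{θ φ θ} = ∂_φ Γ^φ_{θ θ} - ∂_θ Γ^φ_{θ φ} + Γ^φ_{φ m} Γ^m_{θ θ} - Γ^φ_{θ m} Γ^m_{θ φ}
  = (0) - (-1/sin(θ)^2) + (0) - (1/tan(θ)^2) = 1
R_{θθ} = R^θ_{θ θ θ} + R^φ_{θ φ θ} = (0) + (1) = 1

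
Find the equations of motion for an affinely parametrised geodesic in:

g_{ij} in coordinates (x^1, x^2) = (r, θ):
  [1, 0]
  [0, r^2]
Geodesic equation: d^2x^k/dλ^2 + Γ^k_{ij} (dx^i/dλ)(dx^j/dλ) = 0.
Non-zero Christoffel symbols:
Γ^r_{θ θ} = -r
Γ^θ_{r θ} = 1/r
Substituting (the symmetric pair Γ^k_{ij}, Γ^k_{ji} combines into a factor 2):
d^2r/dλ^2 - r (dθ/dλ)^2 = 0
d^2θ/dλ^2 + (2/r) (dr/dλ)(dθ/dλ) = 0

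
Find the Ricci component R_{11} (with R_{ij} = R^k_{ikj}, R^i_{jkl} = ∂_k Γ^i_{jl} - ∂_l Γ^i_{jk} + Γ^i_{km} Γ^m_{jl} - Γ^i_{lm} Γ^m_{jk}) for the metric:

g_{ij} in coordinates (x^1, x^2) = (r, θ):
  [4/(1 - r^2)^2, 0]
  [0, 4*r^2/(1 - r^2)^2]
Non-zero Christoffel symbols (Γ^k_{ij} = Γ^k_{ji}):
Γ^r_{r r} = 2*r/(1 - r^2)
Γ^r_{θ θ} = (r^3 + r)/(r^2 - 1)
Γ^θ_{r θ} = (-r^2 - 1)/(r^3 - r)
R^r_{r r r} = 0 (a repeated index in an antisymmetric pair)
R^θ_{r θ r} = ∂_θ Γ^θ_{r r} - ∂_r Γ^θ_{r θ} + Γ^θ_{θ m} Γ^m_{r r} - Γ^θ_{r m} Γ^m_{r θ}
  = (0) - ((r^4 + 4*r^2 - 1)/(r^3 - r)^2) + (2*(r^2 + 1)/(r^2 - 1)^2) - ((r^2 + 1)^2/(r^3 - r)^2) = -4/(r^2 - 1)^2
R_{rr} = R^r_{r r r} + R^θ_{r θ r} = (0) + (-4/(r^2 - 1)^2) = -4/(r^2 - 1)^2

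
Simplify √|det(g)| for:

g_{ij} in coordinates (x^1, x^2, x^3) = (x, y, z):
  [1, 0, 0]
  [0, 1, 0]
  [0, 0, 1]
det(g) = 1
√|det(g)| = 1
Volume element: dV = 1 dx dy dz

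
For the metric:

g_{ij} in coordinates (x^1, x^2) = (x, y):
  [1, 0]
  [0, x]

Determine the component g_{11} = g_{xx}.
With x^1 = x, x^2 = y, g_{11} = g_{xx} is the row-1, column-1 entry of the matrix.
g_{11} = 1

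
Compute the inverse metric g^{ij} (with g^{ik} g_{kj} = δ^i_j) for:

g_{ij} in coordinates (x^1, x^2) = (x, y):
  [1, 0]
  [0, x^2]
The metric is diagonal, so g^{ij} is diagonal with entries 1/g_{ii}: diag(1, 1/(x^2)).
g^{ij}:
  [1, 0]
  [0, 1/x^2]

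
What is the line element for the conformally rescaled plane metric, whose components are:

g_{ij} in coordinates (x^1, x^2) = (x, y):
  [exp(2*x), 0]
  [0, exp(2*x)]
ds^2 = g_{ij} dx^i dx^j; only the non-zero components contribute.
ds^2 = exp(2*x) dx^2 + exp(2*x) dy^2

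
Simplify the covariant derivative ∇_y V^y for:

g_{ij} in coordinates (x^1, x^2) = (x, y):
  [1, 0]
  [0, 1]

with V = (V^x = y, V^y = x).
All Christoffel symbols are zero.
∇_y V^y = ∂_y V^y + Γ^y_{y j} V^j
  = (0) + (0)(y) + (0)(x)
  = 0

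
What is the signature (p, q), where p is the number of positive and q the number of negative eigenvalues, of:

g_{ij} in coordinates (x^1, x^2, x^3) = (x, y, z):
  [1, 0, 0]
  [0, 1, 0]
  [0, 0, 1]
The metric is diagonal, so its eigenvalues are the diagonal entries: 1, 1, 1 (at a generic point, where coordinate-dependent entries are positive).
3 positive, 0 negative.
(3, 0) - Riemannian (positive definite)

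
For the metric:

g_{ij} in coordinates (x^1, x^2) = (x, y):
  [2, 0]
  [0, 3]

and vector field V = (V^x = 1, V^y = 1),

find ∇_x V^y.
All Christoffel symbols are zero.
∇_x V^y = ∂_x V^y + Γ^y_{x j} V^j
  = (0) + (0)(1) + (0)(1)
  = 0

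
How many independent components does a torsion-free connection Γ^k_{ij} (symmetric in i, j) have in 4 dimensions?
Γ^k_{ij} has n choices for the upper index and n(n+1)/2 independent symmetric lower index pairs.
Total = 4 × 4×5/2 = 4 × 10 = 40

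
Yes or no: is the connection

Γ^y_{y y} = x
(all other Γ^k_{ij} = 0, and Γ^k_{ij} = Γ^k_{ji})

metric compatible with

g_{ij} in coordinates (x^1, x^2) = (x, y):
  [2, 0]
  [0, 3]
Using ∇_k g_{ij} = ∂_k g_{ij} - Γ^m_{ki} g_{mj} - Γ^m_{kj} g_{im}:
∇_y g_{yy} = (0) - (3*x) - (3*x) = -6*x ≠ 0
So the connection is not metric compatible (it is not the Levi-Civita connection).
No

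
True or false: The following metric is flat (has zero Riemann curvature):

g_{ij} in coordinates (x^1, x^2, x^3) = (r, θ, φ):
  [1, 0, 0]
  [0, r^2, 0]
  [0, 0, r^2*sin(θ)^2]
Non-zero Christoffel symbols:
Γ^r_{θ θ} = -r
Γ^r_{φ φ} = -r*sin(θ)^2
Γ^θ_{r θ} = 1/r
Γ^θ_{φ φ} = -sin(2*θ)/2
Γ^φ_{r φ} = 1/r
Γ^φ_{θ φ} = 1/tan(θ)
Ricci tensor: R_{rr} = 0, R_{rθ} = 0, R_{rφ} = 0, R_{θθ} = 0, R_{θφ} = 0, R_{φφ} = 0
All R_{ij} vanish; in 3 dimensions the Riemann tensor is fully determined by the Ricci tensor, so R^i_{jkl} = 0: the metric is flat (curvilinear coordinates on flat space).
True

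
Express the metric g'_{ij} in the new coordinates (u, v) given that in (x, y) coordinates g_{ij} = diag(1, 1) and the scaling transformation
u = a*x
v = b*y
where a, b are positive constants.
Invert the transformation: x = u/a, y = v/b
g'_{ij} = (∂x^k/∂x'^i)(∂x^l/∂x'^j) g_{kl}; with g_{kl} = δ_{kl} this is Σ_k (∂x^k/∂x'^i)(∂x^k/∂x'^j).
Jacobian: ∂x/∂u = 1/a, ∂x/∂v = 0, ∂y/∂u = 0, ∂y/∂v = 1/b
g'_{uu} = (1/a)(1/a) + (0)(0) = 1/a^2
g'_{uv} = (1/a)(0) + (0)(1/b) = 0
g'_{vv} = (0)(0) + (1/b)(1/b) = 1/b^2
g'_{ij} = diag(1/a^2, 1/b^2)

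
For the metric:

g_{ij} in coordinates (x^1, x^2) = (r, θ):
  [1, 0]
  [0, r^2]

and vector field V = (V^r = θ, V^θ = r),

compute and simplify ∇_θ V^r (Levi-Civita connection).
Non-zero Christoffel symbols:
Γ^r_{θ θ} = -r
Γ^θ_{r θ} = 1/r
∇_θ V^r = ∂_θ V^r + Γ^r_{θ j} V^j
  = (1) + (0)(θ) + (-r)(r)
  = 1 - r^2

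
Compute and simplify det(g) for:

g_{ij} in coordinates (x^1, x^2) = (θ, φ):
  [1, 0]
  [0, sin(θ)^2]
For a 2×2 metric: det(g) = g_{11}·g_{22} - g_{12}·g_{21}
= (1)·(sin(θ)^2) - (0)·(0)
= sin(θ)^2 - 0
det(g) = sin(θ)^2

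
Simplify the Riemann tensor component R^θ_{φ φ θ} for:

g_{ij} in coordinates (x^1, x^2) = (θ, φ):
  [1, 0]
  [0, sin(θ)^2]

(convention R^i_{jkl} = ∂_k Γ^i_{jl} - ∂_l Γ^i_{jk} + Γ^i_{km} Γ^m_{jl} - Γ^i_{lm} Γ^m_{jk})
Non-zero Christoffel symbols (Γ^k_{ij} = Γ^k_{ji}):
Γ^θ_{φ φ} = -sin(2*θ)/2
Γ^φ_{θ φ} = 1/tan(θ)
R^θ_{φ φ θ} = ∂_φ Γ^θ_{φ θ} - ∂_θ Γ^θ_{φ φ} + Γ^θ_{φ m} Γ^m_{φ θ} - Γ^θ_{θ m} Γ^m_{φ φ}
  = (0) - (-cos(2*θ)) + (-cos(θ)^2) - (0) = -sin(θ)^2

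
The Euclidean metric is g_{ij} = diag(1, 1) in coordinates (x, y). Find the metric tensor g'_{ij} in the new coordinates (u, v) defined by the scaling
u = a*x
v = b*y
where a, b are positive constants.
Invert the transformation: x = u/a, y = v/b
g'_{ij} = (∂x^k/∂x'^i)(∂x^l/∂x'^j) g_{kl}; with g_{kl} = δ_{kl} this is Σ_k (∂x^k/∂x'^i)(∂x^k/∂x'^j).
Jacobian: ∂x/∂u = 1/a, ∂x/∂v = 0, ∂y/∂u = 0, ∂y/∂v = 1/b
g'_{uu} = (1/a)(1/a) + (0)(0) = 1/a^2
g'_{uv} = (1/a)(0) + (0)(1/b) = 0
g'_{vv} = (0)(0) + (1/b)(1/b) = 1/b^2
g'_{ij} = diag(1/a^2, 1/b^2)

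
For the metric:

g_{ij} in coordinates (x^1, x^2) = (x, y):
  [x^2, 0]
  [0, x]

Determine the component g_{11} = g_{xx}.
With x^1 = x, x^2 = y, g_{11} = g_{xx} is the row-1, column-1 entry of the matrix.
g_{11} = x^2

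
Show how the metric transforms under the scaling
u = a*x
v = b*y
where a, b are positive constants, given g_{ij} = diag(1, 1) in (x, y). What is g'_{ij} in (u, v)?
Invert the transformation: x = u/a, y = v/b
g'_{ij} = (∂x^k/∂x'^i)(∂x^l/∂x'^j) g_{kl}; with g_{kl} = δ_{kl} this is Σ_k (∂x^k/∂x'^i)(∂x^k/∂x'^j).
Jacobian: ∂x/∂u = 1/a, ∂x/∂v = 0, ∂y/∂u = 0, ∂y/∂v = 1/b
g'_{uu} = (1/a)(1/a) + (0)(0) = 1/a^2
g'_{uv} = (1/a)(0) + (0)(1/b) = 0
g'_{vv} = (0)(0) + (1/b)(1/b) = 1/b^2
g'_{ij} = diag(1/a^2, 1/b^2)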